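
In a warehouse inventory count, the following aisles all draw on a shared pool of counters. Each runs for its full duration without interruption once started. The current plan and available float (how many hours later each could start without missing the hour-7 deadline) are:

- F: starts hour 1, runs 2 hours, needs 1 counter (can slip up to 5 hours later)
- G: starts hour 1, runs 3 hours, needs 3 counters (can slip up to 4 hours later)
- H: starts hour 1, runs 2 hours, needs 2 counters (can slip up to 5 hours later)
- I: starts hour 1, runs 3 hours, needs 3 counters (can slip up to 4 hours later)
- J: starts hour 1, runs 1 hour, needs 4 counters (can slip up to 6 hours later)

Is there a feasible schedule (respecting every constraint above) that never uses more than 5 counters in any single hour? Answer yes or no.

yes

Schedule F@1, G@1, H@3, I@4, J@7: h1:4  h2:4  h3:5  h4:5  h5:3  h6:3  h7:4 — peak 5 ≤ 5.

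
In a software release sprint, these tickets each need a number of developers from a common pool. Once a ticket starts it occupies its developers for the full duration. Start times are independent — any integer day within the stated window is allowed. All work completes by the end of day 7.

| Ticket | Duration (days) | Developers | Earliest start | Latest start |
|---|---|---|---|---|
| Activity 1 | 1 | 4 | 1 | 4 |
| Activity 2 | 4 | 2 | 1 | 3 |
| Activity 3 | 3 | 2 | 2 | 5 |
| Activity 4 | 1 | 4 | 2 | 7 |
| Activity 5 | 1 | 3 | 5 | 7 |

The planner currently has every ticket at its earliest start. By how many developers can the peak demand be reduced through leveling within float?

4

Early-start peak: d1:6  d2:8  d3:4  d4:4  d5:3  d6:0  d7:0 ⇒ 8.
Leveled (Activity 1@1, Activity 2@2, Activity 3@2, Activity 4@6, Activity 5@7): d1:4  d2:4  d3:4  d4:4  d5:2  d6:4  d7:3 ⇒ 4.
Reduction 8 − 4 = 4.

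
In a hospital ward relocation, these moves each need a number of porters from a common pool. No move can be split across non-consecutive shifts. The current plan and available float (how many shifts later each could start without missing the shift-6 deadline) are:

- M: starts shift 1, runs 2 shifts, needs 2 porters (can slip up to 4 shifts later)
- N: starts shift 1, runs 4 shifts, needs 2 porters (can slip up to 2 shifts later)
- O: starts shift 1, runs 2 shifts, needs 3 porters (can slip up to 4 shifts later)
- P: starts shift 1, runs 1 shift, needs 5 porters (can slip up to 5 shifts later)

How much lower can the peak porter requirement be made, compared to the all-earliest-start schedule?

7

Early-start peak: s1:12  s2:7  s3:2  s4:2  s5:0  s6:0 ⇒ 12.
Leveled (M@1, N@1, O@3, P@5): s1:4  s2:4  s3:5  s4:5  s5:5  s6:0 ⇒ 5.
Reduction 12 − 5 = 7.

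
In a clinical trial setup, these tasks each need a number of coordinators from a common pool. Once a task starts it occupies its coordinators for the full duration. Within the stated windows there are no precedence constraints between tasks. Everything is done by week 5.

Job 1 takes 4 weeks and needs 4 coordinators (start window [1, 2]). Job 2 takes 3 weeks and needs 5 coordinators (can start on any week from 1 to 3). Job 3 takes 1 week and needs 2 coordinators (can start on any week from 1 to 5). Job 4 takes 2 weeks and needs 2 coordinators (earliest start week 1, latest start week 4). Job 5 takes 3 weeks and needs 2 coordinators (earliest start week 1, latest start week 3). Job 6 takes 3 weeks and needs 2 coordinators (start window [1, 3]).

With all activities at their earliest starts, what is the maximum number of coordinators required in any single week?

17

Early-start schedule: Job 1@1, Job 2@1, Job 3@1, Job 4@1, Job 5@1, Job 6@1.
Load per week: week 1: 17, week 2: 15, week 3: 13, week 4: 4, week 5: 0.
Peak is 17.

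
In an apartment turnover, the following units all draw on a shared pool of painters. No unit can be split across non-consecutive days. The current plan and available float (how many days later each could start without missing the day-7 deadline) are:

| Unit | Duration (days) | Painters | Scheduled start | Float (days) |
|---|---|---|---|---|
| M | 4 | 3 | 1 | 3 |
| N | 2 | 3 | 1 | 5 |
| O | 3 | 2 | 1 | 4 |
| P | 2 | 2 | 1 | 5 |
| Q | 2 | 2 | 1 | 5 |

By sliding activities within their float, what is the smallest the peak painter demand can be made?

Early-start (M@1, N@1, O@1, P@1, Q@1) gives peak 12: d1:12  d2:12  d3:5  d4:3  d5:0  d6:0  d7:0.
Shift N→5, P→4, Q→6.
Schedule M@1, N@5, O@1, P@4, Q@6: d1:5  d2:5  d3:5  d4:5  d5:5  d6:5  d7:2 — peak 5.
Total painter-days = 32 over 7 days ⇒ peak ≥ ⌈32/7⌉ = 5, so 5 is optimal.

5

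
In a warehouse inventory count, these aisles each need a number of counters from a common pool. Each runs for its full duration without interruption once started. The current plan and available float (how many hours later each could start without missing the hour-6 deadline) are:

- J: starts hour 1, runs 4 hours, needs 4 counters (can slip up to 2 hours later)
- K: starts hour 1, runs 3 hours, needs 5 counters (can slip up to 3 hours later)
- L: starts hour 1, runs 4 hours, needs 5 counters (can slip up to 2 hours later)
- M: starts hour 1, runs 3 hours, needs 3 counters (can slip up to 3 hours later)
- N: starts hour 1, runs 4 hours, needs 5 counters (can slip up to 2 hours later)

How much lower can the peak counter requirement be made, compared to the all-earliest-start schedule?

3

Early-start peak: h1:22  h2:22  h3:22  h4:14  h5:0  h6:0 ⇒ 22.
Leveled (J@1, K@1, L@1, M@4, N@1): h1:19  h2:19  h3:19  h4:17  h5:3  h6:3 ⇒ 19.
Reduction 22 − 19 = 3.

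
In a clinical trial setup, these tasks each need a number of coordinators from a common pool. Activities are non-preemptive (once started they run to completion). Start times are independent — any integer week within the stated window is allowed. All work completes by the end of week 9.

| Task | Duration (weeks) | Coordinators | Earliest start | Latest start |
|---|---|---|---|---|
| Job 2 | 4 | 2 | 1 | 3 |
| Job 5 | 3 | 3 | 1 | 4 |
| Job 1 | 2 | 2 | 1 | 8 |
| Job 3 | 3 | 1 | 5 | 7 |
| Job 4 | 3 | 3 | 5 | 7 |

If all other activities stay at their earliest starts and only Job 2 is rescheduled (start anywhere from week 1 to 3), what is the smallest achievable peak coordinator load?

6

Job 2@1: w1:7  w2:7  w3:5  w4:2  w5:4  w6:4  w7:4  w8:0  w9:0 → peak 7
Job 2@2: w1:5  w2:7  w3:5  w4:2  w5:6  w6:4  w7:4  w8:0  w9:0 → peak 7
Job 2@3: w1:5  w2:5  w3:5  w4:2  w5:6  w6:6  w7:4  w8:0  w9:0 → peak 6
Best is Job 2@3, peak 6.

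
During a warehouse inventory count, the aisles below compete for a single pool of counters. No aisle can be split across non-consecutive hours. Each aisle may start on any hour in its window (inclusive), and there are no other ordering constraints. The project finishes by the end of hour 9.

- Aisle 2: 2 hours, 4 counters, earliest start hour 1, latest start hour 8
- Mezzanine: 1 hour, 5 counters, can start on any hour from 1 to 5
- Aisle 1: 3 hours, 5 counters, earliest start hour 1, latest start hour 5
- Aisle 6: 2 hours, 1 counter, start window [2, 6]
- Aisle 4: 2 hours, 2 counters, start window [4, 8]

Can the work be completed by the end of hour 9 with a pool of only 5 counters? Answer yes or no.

Schedule Aisle 2@1, Mezzanine@4, Aisle 1@5, Aisle 6@2, Aisle 4@8: h1:4  h2:5  h3:1  h4:5  h5:5  h6:5  h7:5  h8:2  h9:2 — peak 5 ≤ 5.

yes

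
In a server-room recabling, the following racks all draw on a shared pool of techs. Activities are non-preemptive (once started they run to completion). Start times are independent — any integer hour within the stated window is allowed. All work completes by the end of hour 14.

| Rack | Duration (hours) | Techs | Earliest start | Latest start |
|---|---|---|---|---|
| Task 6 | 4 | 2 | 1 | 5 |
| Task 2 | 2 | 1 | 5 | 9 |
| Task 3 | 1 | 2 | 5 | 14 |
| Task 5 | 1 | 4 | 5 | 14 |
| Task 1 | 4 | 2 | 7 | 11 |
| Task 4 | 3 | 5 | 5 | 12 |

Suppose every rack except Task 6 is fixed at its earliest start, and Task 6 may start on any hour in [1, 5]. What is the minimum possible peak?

Task 6@1: h1:2  h2:2  h3:2  h4:2  h5:12  h6:6  h7:7  h8:2  h9:2  h10:2  h11:0  h12:0  h13:0  h14:0 → peak 12
Task 6@2: h1:0  h2:2  h3:2  h4:2  h5:14  h6:6  h7:7  h8:2  h9:2  h10:2  h11:0  h12:0  h13:0  h14:0 → peak 14
Task 6@3: h1:0  h2:0  h3:2  h4:2  h5:14  h6:8  h7:7  h8:2  h9:2  h10:2  h11:0  h12:0  h13:0  h14:0 → peak 14
Task 6@4: h1:0  h2:0  h3:0  h4:2  h5:14  h6:8  h7:9  h8:2  h9:2  h10:2  h11:0  h12:0  h13:0  h14:0 → peak 14
Task 6@5: h1:0  h2:0  h3:0  h4:0  h5:14  h6:8  h7:9  h8:4  h9:2  h10:2  h11:0  h12:0  h13:0  h14:0 → peak 14
Best is Task 6@1, peak 12.

12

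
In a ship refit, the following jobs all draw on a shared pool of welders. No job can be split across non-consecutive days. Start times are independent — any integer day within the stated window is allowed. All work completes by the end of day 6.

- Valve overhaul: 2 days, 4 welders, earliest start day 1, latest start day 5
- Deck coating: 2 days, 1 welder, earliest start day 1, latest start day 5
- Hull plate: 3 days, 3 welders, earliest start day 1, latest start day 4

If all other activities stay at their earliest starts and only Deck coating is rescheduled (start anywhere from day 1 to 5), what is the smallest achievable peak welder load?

Deck coating@1: d1:8  d2:8  d3:3  d4:0  d5:0  d6:0 → peak 8
Deck coating@2: d1:7  d2:8  d3:4  d4:0  d5:0  d6:0 → peak 8
Deck coating@3: d1:7  d2:7  d3:4  d4:1  d5:0  d6:0 → peak 7
Deck coating@4: d1:7  d2:7  d3:3  d4:1  d5:1  d6:0 → peak 7
Deck coating@5: d1:7  d2:7  d3:3  d4:0  d5:1  d6:1 → peak 7
Best is Deck coating@3, peak 7.

7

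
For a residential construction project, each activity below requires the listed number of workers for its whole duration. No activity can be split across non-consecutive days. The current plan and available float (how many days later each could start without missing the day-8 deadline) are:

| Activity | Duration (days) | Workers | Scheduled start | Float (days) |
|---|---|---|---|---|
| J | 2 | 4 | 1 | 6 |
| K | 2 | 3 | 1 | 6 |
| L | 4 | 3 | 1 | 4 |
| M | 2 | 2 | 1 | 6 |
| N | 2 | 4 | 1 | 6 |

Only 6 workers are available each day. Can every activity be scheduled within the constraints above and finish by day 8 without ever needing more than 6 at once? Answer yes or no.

Schedule J@1, K@3, L@3, M@1, N@7: d1:6  d2:6  d3:6  d4:6  d5:3  d6:3  d7:4  d8:4 — peak 6 ≤ 6.

yes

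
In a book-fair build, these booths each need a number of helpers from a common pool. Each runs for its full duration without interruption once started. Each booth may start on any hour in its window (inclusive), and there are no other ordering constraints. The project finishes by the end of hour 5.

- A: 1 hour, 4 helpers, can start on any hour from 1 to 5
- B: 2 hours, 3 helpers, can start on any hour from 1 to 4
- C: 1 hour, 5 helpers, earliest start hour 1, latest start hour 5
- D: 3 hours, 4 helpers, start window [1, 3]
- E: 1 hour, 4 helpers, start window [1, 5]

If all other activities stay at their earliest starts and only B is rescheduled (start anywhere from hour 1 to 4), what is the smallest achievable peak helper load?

B@1: h1:20  h2:7  h3:4  h4:0  h5:0 → peak 20
B@2: h1:17  h2:7  h3:7  h4:0  h5:0 → peak 17
B@3: h1:17  h2:4  h3:7  h4:3  h5:0 → peak 17
B@4: h1:17  h2:4  h3:4  h4:3  h5:3 → peak 17
Best is B@2, peak 17.

17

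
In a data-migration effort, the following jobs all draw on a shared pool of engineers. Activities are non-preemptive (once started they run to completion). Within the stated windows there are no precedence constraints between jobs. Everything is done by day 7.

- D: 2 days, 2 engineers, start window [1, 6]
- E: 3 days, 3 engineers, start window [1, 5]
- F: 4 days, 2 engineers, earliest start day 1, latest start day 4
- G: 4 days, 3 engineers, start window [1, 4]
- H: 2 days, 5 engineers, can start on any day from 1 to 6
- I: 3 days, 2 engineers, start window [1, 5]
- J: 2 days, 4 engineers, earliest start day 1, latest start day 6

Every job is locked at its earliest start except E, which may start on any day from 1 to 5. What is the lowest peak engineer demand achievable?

18

E@1: d1:21  d2:21  d3:10  d4:5  d5:0  d6:0  d7:0 → peak 21
E@2: d1:18  d2:21  d3:10  d4:8  d5:0  d6:0  d7:0 → peak 21
E@3: d1:18  d2:18  d3:10  d4:8  d5:3  d6:0  d7:0 → peak 18
E@4: d1:18  d2:18  d3:7  d4:8  d5:3  d6:3  d7:0 → peak 18
E@5: d1:18  d2:18  d3:7  d4:5  d5:3  d6:3  d7:3 → peak 18
Best is E@3, peak 18.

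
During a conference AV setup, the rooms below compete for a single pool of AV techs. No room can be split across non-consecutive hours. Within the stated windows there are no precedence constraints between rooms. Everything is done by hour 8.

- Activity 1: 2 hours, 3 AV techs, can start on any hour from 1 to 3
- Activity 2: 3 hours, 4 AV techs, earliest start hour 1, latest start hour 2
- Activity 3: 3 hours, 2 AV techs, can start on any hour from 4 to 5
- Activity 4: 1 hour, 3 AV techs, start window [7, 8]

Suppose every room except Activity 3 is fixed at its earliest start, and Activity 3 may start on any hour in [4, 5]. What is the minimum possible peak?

7

Activity 3@4: h1:7  h2:7  h3:4  h4:2  h5:2  h6:2  h7:3  h8:0 → peak 7
Activity 3@5: h1:7  h2:7  h3:4  h4:0  h5:2  h6:2  h7:5  h8:0 → peak 7
Best is Activity 3@4, peak 7.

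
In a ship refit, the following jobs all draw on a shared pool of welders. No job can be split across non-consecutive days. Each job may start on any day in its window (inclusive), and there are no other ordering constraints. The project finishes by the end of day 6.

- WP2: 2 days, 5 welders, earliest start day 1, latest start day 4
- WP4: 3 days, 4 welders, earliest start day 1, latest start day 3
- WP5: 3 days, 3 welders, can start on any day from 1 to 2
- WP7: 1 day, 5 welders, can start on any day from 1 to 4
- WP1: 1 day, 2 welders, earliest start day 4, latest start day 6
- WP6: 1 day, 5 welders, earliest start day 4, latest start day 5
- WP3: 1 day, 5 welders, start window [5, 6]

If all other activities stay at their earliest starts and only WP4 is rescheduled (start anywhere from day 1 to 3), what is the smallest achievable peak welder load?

WP4@1: d1:17  d2:12  d3:7  d4:7  d5:5  d6:0 → peak 17
WP4@2: d1:13  d2:12  d3:7  d4:11  d5:5  d6:0 → peak 13
WP4@3: d1:13  d2:8  d3:7  d4:11  d5:9  d6:0 → peak 13
Best is WP4@2, peak 13.

13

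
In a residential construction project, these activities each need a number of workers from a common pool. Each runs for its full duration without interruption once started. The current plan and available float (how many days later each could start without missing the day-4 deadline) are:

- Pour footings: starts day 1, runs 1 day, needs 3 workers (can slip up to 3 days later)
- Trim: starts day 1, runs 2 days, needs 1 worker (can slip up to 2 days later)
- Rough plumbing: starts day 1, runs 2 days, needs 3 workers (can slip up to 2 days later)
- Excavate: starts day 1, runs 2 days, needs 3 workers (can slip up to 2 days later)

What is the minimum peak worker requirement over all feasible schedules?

Early-start (Pour footings@1, Trim@1, Rough plumbing@1, Excavate@1) gives peak 10: d1:10  d2:7  d3:0  d4:0.
Shift Rough plumbing→2, Excavate→3.
Schedule Pour footings@1, Trim@1, Rough plumbing@2, Excavate@3: d1:4  d2:4  d3:6  d4:3 — peak 6.

6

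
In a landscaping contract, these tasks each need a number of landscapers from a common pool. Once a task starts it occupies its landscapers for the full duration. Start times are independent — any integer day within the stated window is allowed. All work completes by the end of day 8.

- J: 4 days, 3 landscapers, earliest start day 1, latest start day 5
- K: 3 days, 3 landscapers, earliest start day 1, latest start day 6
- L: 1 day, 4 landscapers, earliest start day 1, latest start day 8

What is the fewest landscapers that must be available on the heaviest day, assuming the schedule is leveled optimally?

Early-start (J@1, K@1, L@1) gives peak 10: d1:10  d2:6  d3:6  d4:3  d5:0  d6:0  d7:0  d8:0.
Shift K→5, L→8.
Schedule J@1, K@5, L@8: d1:3  d2:3  d3:3  d4:3  d5:3  d6:3  d7:3  d8:4 — peak 4.
Total landscaper-days = 25 over 8 days ⇒ peak ≥ ⌈25/8⌉ = 4, so 4 is optimal.

4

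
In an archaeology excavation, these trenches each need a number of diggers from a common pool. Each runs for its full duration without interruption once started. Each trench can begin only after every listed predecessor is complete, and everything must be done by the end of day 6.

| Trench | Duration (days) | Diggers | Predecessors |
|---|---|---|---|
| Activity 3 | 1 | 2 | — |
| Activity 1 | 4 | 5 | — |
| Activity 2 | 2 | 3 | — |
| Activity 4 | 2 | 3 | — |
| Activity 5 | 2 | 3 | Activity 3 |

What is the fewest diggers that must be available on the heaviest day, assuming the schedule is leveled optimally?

Early-start (Activity 3@1, Activity 1@1, Activity 2@1, Activity 4@1, Activity 5@2) gives peak 14: d1:13  d2:14  d3:8  d4:5  d5:0  d6:0.
Shift Activity 2→2, Activity 4→4, Activity 5→5.
Schedule Activity 3@1, Activity 1@1, Activity 2@2, Activity 4@4, Activity 5@5: d1:7  d2:8  d3:8  d4:8  d5:6  d6:3 — peak 8.

8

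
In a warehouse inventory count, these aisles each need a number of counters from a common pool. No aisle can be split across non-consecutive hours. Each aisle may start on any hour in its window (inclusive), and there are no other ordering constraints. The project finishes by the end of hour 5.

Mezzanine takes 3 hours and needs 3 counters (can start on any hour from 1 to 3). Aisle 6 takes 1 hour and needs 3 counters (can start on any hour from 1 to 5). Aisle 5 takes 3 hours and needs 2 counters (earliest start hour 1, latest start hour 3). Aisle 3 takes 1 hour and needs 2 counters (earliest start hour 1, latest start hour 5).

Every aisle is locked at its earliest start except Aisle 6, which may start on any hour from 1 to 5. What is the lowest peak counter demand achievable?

Aisle 6@1: h1:10  h2:5  h3:5  h4:0  h5:0 → peak 10
Aisle 6@2: h1:7  h2:8  h3:5  h4:0  h5:0 → peak 8
Aisle 6@3: h1:7  h2:5  h3:8  h4:0  h5:0 → peak 8
Aisle 6@4: h1:7  h2:5  h3:5  h4:3  h5:0 → peak 7
Aisle 6@5: h1:7  h2:5  h3:5  h4:0  h5:3 → peak 7
Best is Aisle 6@4, peak 7.

7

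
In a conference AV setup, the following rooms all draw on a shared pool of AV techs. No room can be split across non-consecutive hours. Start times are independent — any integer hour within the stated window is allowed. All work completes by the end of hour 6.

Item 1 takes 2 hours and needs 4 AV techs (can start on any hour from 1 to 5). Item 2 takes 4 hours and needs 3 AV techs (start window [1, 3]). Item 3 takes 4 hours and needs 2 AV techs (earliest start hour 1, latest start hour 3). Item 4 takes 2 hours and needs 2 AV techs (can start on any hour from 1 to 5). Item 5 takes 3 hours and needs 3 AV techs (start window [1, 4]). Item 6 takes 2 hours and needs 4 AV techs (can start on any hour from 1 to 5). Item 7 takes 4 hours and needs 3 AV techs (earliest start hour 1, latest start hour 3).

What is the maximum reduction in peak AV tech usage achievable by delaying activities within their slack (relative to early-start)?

Early-start peak: h1:21  h2:21  h3:11  h4:8  h5:0  h6:0 ⇒ 21.
Leveled (Item 1@1, Item 2@1, Item 3@1, Item 4@1, Item 5@3, Item 6@5, Item 7@3): h1:11  h2:11  h3:11  h4:11  h5:10  h6:7 ⇒ 11.
Reduction 21 − 11 = 10.

10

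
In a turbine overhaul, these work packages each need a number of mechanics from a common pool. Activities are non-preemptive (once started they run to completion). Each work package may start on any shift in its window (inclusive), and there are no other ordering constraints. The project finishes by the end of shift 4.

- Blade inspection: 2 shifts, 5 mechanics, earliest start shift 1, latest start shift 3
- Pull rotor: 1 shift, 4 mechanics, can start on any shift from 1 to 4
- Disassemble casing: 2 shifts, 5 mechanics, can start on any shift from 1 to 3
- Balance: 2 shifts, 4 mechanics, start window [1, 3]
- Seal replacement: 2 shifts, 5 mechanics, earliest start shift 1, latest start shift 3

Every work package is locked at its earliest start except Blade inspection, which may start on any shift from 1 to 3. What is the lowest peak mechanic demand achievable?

Blade inspection@1: s1:23  s2:19  s3:0  s4:0 → peak 23
Blade inspection@2: s1:18  s2:19  s3:5  s4:0 → peak 19
Blade inspection@3: s1:18  s2:14  s3:5  s4:5 → peak 18
Best is Blade inspection@3, peak 18.

18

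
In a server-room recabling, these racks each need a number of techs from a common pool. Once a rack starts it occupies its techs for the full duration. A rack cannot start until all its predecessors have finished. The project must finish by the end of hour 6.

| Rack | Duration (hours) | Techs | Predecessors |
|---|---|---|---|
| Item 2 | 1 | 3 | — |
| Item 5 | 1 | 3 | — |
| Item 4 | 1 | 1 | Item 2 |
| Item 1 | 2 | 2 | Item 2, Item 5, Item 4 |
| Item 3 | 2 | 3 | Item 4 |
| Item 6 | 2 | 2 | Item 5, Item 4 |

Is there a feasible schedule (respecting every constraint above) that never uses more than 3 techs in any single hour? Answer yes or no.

Total tech-hours = 21; over 6 hours the average is 21/6 > 3, so some hour must exceed 3.

no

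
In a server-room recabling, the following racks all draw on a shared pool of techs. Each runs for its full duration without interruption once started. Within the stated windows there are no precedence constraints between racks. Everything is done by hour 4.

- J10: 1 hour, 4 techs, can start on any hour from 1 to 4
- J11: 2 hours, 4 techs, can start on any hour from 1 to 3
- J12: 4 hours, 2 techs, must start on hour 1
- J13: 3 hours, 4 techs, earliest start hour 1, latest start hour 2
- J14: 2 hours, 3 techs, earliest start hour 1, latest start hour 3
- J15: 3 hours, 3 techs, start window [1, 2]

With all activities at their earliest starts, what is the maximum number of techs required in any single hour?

Early-start schedule: J10@1, J11@1, J12@1, J13@1, J14@1, J15@1.
Load per hour: hour 1: 20, hour 2: 16, hour 3: 9, hour 4: 2.
Peak is 20.

20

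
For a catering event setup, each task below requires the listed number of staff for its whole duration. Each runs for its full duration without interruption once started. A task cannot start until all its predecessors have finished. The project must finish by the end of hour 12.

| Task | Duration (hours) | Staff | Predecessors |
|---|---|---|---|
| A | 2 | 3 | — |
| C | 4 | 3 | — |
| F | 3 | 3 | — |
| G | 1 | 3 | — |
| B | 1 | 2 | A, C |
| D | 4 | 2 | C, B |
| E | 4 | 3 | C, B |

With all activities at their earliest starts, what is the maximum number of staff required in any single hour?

Early-start schedule: A@1, C@1, F@1, G@1, B@5, D@6, E@6.
Load per hour: hour 1: 12, hour 2: 9, hour 3: 6, hour 4: 3, hour 5: 2, hour 6: 5, hour 7: 5, hour 8: 5, hour 9: 5, hour 10: 0, hour 11: 0, hour 12: 0.
Peak is 12.

12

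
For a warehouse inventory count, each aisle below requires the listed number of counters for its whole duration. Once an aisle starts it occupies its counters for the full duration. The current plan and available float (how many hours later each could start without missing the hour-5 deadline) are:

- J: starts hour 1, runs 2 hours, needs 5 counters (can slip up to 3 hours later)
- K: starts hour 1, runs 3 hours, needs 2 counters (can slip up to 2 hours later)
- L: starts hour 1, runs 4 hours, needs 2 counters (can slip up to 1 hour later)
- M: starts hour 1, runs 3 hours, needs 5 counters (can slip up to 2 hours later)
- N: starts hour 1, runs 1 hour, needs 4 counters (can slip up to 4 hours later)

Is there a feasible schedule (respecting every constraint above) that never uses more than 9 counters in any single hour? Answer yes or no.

yes

Schedule J@1, K@1, L@1, M@3, N@5: h1:9  h2:9  h3:9  h4:7  h5:9 — peak 9 ≤ 9.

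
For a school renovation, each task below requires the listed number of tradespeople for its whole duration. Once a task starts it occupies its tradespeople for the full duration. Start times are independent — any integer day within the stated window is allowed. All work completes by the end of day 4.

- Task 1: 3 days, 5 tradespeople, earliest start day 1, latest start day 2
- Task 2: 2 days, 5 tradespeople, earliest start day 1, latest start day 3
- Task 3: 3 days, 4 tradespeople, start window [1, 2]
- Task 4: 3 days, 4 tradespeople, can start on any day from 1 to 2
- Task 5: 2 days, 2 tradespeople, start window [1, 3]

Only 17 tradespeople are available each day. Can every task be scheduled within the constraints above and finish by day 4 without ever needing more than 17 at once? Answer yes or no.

The minimum achievable peak is 18; 17 < 18, so no feasible schedule stays within the cap.

no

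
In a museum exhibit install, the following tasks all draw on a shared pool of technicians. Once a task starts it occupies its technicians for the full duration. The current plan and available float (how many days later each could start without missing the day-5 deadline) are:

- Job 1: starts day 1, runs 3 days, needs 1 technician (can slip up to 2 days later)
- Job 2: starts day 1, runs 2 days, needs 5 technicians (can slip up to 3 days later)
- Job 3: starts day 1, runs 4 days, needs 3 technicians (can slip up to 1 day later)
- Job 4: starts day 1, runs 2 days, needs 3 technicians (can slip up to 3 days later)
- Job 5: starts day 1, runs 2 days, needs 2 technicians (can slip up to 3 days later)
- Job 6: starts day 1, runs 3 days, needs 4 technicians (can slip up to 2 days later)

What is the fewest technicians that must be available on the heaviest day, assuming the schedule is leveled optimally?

Early-start (Job 1@1, Job 2@1, Job 3@1, Job 4@1, Job 5@1, Job 6@1) gives peak 18: d1:18  d2:18  d3:8  d4:3  d5:0.
Shift Job 4→3, Job 6→3.
Schedule Job 1@1, Job 2@1, Job 3@1, Job 4@3, Job 5@1, Job 6@3: d1:11  d2:11  d3:11  d4:10  d5:4 — peak 11.

11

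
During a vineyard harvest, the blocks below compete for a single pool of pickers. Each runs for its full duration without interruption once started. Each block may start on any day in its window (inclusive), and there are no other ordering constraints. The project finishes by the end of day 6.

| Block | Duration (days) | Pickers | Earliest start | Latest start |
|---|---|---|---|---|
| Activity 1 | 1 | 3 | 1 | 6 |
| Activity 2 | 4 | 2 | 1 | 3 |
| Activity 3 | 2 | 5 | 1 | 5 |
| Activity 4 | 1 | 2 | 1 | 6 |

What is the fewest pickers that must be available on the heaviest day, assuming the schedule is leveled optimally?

5

Early-start (Activity 1@1, Activity 2@1, Activity 3@1, Activity 4@1) gives peak 12: d1:12  d2:7  d3:2  d4:2  d5:0  d6:0.
Shift Activity 3→5, Activity 4→2.
Schedule Activity 1@1, Activity 2@1, Activity 3@5, Activity 4@2: d1:5  d2:4  d3:2  d4:2  d5:5  d6:5 — peak 5.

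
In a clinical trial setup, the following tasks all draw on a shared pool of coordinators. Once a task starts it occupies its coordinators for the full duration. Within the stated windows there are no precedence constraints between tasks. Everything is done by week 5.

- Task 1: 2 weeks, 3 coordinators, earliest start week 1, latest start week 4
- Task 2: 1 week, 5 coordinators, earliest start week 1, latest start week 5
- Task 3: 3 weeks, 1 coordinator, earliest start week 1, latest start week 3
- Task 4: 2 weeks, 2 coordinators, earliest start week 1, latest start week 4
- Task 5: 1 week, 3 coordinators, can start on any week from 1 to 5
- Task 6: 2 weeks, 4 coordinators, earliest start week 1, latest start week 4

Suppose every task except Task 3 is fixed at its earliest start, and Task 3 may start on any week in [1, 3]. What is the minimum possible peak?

17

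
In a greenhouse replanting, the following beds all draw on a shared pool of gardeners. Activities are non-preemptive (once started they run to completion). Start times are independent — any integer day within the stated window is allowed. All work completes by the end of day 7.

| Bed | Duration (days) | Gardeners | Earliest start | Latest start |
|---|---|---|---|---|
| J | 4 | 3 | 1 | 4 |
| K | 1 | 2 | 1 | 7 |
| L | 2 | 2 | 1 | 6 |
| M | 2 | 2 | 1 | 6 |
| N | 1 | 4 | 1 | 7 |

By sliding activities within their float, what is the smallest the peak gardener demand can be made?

5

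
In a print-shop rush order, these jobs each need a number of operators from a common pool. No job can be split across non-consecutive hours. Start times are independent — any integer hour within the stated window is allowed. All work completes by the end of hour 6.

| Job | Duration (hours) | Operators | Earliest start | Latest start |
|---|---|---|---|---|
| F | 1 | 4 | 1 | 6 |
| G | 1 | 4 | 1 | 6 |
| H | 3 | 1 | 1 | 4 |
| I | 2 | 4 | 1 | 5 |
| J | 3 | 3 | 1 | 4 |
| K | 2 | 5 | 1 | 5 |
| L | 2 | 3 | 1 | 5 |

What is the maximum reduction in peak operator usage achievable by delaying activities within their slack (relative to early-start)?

Early-start peak: h1:24  h2:16  h3:4  h4:0  h5:0  h6:0 ⇒ 24.
Leveled (F@1, G@1, H@2, I@2, J@2, K@5, L@4): h1:8  h2:8  h3:8  h4:7  h5:8  h6:5 ⇒ 8.
Reduction 24 − 8 = 16.

16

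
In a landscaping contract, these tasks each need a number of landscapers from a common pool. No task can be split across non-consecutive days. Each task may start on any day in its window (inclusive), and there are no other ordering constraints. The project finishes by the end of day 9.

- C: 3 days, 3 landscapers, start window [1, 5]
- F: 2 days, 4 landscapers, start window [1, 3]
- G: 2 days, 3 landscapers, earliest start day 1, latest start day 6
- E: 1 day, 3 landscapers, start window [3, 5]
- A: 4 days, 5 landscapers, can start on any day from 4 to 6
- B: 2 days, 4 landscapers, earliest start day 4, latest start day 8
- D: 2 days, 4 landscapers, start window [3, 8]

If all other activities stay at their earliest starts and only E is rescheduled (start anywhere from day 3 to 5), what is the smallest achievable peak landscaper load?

13

E@3: d1:10  d2:10  d3:10  d4:13  d5:9  d6:5  d7:5  d8:0  d9:0 → peak 13
E@4: d1:10  d2:10  d3:7  d4:16  d5:9  d6:5  d7:5  d8:0  d9:0 → peak 16
E@5: d1:10  d2:10  d3:7  d4:13  d5:12  d6:5  d7:5  d8:0  d9:0 → peak 13
Best is E@3, peak 13.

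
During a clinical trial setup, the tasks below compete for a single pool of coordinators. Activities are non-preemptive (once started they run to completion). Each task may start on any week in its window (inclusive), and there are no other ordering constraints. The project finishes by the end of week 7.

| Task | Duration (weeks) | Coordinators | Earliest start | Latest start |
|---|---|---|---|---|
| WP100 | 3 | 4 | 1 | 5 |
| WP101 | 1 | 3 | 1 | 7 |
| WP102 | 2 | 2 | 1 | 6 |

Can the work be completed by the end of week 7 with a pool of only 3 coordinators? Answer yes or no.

no

The minimum achievable peak is 4; 3 < 4, so no feasible schedule stays within the cap.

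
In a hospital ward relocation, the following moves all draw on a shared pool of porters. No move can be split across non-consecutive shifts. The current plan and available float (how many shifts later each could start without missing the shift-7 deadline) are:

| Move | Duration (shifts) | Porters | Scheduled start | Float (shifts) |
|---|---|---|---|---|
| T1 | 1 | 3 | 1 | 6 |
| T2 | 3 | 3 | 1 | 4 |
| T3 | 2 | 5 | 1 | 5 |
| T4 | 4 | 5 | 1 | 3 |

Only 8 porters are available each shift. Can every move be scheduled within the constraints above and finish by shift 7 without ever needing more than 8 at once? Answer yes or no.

Schedule T1@1, T2@1, T3@2, T4@4: s1:6  s2:8  s3:8  s4:5  s5:5  s6:5  s7:5 — peak 8 ≤ 8.

yes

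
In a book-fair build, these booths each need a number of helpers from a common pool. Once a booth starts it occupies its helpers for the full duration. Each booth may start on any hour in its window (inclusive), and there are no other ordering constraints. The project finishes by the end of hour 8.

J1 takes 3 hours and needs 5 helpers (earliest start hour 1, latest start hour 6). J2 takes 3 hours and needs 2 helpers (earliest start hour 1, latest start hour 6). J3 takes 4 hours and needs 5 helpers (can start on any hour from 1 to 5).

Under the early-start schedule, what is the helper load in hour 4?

At early start, hour 4 has: J3.
Demand: 5 = 5.

5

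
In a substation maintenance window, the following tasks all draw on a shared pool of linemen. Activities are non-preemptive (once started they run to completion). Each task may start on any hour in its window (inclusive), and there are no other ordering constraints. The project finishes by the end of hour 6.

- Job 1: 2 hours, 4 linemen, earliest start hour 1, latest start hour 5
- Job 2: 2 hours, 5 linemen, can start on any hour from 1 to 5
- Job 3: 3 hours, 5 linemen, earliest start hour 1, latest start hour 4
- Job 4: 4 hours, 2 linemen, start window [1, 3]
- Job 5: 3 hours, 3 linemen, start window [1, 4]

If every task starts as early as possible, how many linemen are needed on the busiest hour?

19

Early-start schedule: Job 1@1, Job 2@1, Job 3@1, Job 4@1, Job 5@1.
Load per hour: hour 1: 19, hour 2: 19, hour 3: 10, hour 4: 2, hour 5: 0, hour 6: 0.
Peak is 19.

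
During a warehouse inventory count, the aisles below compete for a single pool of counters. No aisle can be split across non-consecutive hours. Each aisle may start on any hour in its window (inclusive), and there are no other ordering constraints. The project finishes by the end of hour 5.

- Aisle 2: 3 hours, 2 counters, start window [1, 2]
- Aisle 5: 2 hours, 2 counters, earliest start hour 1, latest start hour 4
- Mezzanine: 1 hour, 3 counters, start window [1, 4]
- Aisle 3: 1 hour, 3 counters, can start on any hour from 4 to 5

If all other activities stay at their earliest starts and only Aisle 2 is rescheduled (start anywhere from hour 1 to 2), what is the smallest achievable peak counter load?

Aisle 2@1: h1:7  h2:4  h3:2  h4:3  h5:0 → peak 7
Aisle 2@2: h1:5  h2:4  h3:2  h4:5  h5:0 → peak 5
Best is Aisle 2@2, peak 5.

5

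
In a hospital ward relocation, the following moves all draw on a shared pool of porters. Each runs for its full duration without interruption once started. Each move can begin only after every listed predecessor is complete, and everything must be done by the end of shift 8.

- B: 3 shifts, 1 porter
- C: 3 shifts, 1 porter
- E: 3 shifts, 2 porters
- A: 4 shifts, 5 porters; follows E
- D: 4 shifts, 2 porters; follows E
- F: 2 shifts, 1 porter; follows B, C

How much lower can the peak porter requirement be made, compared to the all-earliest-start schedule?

0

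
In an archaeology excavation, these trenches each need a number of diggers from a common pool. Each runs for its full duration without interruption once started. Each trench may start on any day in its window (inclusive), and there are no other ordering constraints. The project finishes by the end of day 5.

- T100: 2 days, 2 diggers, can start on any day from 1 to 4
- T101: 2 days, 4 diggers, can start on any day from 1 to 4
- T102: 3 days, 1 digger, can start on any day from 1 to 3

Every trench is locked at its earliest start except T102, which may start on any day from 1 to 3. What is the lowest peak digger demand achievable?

6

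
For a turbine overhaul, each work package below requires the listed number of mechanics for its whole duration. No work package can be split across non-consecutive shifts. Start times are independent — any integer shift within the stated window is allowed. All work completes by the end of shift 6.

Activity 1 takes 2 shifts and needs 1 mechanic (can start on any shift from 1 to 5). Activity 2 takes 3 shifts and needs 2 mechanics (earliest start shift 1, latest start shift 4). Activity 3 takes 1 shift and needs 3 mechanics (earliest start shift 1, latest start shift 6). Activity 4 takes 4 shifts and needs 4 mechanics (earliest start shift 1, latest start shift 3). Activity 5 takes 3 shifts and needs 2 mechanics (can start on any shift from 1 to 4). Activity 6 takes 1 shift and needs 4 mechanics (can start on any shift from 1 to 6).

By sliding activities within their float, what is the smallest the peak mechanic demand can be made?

Early-start (Activity 1@1, Activity 2@1, Activity 3@1, Activity 4@1, Activity 5@1, Activity 6@1) gives peak 16: s1:16  s2:9  s3:8  s4:4  s5:0  s6:0.
Shift Activity 4→2, Activity 5→4, Activity 6→6.
Schedule Activity 1@1, Activity 2@1, Activity 3@1, Activity 4@2, Activity 5@4, Activity 6@6: s1:6  s2:7  s3:6  s4:6  s5:6  s6:6 — peak 7.
Total mechanic-shifts = 37 over 6 shifts ⇒ peak ≥ ⌈37/6⌉ = 7, so 7 is optimal.

7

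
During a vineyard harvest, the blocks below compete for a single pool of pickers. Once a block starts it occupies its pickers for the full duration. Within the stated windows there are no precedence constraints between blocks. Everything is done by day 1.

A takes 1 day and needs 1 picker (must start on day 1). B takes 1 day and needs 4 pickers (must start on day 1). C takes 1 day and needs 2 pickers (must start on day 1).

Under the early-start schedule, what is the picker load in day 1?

7

At early start, day 1 has: A, B, C.
Demand: 1 + 4 + 2 = 7.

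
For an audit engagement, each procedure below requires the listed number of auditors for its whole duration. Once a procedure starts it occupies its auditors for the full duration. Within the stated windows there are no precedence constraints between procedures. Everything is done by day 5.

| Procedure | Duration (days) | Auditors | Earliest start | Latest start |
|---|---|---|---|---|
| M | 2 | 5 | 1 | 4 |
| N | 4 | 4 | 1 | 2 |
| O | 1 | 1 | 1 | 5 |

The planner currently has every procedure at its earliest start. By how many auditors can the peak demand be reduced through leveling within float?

1

Early-start peak: d1:10  d2:9  d3:4  d4:4  d5:0 ⇒ 10.
Leveled (M@1, N@1, O@3): d1:9  d2:9  d3:5  d4:4  d5:0 ⇒ 9.
Reduction 10 − 9 = 1.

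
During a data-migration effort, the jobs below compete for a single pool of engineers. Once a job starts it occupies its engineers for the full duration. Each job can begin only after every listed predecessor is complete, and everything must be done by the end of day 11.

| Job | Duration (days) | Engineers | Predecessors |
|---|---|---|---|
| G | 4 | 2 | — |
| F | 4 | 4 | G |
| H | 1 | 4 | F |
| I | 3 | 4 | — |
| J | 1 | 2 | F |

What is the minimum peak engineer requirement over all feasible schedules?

6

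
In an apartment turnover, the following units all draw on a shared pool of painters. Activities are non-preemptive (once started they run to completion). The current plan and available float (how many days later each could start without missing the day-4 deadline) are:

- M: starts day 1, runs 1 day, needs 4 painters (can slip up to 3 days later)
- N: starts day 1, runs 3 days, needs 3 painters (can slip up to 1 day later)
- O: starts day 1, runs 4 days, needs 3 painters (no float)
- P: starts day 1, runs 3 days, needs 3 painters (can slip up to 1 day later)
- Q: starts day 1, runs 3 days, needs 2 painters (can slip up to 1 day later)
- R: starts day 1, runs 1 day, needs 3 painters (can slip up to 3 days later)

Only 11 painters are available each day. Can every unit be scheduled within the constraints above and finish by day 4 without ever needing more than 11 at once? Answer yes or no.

yes

Schedule M@1, N@1, O@1, P@2, Q@2, R@4: d1:10  d2:11  d3:11  d4:11 — peak 11 ≤ 11.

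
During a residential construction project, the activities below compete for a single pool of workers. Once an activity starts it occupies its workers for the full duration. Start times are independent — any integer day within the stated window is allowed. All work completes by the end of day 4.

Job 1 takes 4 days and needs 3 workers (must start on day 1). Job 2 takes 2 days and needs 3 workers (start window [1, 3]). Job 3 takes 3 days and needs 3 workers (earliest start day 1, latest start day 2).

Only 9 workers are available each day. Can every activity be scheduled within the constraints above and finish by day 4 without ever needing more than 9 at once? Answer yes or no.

yes

Schedule Job 1@1, Job 2@1, Job 3@1: d1:9  d2:9  d3:6  d4:3 — peak 9 ≤ 9.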